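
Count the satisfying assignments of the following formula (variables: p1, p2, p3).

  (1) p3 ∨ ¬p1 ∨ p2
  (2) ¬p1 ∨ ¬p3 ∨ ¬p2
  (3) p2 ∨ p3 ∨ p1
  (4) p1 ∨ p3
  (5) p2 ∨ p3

There are 2^3 = 8 truth assignments over (p1, p2, p3).
Check each against the 5 clauses (columns in the order p1, p2, p3):
  F F F  ✗ fails (p2 ∨ p3 ∨ p1)
  F F T  ✓ satisfies all
  F T F  ✗ fails (p1 ∨ p3)
  F T T  ✓ satisfies all
  T F F  ✗ fails (p3 ∨ ¬p1 ∨ p2)
  T F T  ✓ satisfies all
  T T F  ✓ satisfies all
  T T T  ✗ fails (¬p1 ∨ ¬p3 ∨ ¬p2)
4 of the 8 rows are models.

4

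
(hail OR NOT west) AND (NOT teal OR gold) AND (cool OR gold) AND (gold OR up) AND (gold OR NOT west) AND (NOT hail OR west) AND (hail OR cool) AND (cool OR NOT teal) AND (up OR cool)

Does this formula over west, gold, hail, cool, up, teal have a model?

Branch on hail: set hail = true.
Unit clause (west) forces west = true.
Unit clause (gold) forces gold = true.
Branch on cool: set cool = true.
No clause remains; up, teal are free.
A satisfying assignment: west ↦ true,  gold ↦ true,  hail ↦ true,  cool ↦ true,  up ↦ true,  teal ↦ false.

Satisfiable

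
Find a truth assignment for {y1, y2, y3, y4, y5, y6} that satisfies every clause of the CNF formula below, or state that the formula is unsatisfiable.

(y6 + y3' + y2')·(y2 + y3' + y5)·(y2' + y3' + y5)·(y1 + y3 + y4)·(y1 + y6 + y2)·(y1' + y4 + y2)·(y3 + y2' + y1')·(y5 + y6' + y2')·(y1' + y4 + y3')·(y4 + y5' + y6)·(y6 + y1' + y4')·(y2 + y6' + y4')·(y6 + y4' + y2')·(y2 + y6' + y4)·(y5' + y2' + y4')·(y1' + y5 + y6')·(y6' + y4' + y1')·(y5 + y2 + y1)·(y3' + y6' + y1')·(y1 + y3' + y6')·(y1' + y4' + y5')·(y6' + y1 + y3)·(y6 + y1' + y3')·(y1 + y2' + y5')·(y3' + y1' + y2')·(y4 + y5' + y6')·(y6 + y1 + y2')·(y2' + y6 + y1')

Try y6 = 1.
Try y5 = 1.
Unit clause (y4) forces y4 = 1.
Unit clause (y2) forces y2 = 1.
But (y2') is also a unit clause — contradiction.
So y5 must be the other value — set y5 = 0.
Unit clause (y2') forces y2 = 0.
Unit clause (y3') forces y3 = 0.
Unit clause (y4') forces y4 = 0.
But (y4) is also a unit clause — contradiction.
Either choice for y5 ends in contradiction.
So y6 must be the other value — set y6 = 0.
Try y3 = 0.
Try y1 = 1.
Unit clause (y2') forces y2 = 0.
Unit clause (y4) forces y4 = 1.
But (y4') is also a unit clause — contradiction.
So y1 must be the other value — set y1 = 0.
Unit clause (y4) forces y4 = 1.
Unit clause (y2) forces y2 = 1.
But (y2') is also a unit clause — contradiction.
Either choice for y1 ends in contradiction.
So y3 must be the other value — set y3 = 1.
Unit clause (y2') forces y2 = 0.
Unit clause (y5) forces y5 = 1.
Unit clause (y1) forces y1 = 1.
But (y1') is also a unit clause — contradiction.
Either choice for y3 ends in contradiction.
Either choice for y6 ends in contradiction.

UNSATISFIABLE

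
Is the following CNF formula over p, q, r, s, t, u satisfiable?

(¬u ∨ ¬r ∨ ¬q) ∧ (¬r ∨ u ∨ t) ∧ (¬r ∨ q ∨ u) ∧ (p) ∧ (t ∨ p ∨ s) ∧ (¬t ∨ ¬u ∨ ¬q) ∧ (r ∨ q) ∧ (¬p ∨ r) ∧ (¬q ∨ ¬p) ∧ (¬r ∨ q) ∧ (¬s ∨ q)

No, unsatisfiable

(p) alone gives p = True.
(r) alone gives r = True.
(¬q) alone gives q = False.
Now (q) is unsatisfied and unit — conflict.
No assignment satisfies every clause.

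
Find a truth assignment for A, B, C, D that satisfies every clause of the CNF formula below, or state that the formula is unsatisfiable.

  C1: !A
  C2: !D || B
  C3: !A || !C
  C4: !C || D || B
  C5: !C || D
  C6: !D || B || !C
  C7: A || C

A: false,  B: true,  C: true,  D: true

Unit clause (!A) forces A = false.
Unit clause (C) forces C = true.
Unit clause (D) forces D = true.
Unit clause (B) forces B = true.
All clauses are satisfied.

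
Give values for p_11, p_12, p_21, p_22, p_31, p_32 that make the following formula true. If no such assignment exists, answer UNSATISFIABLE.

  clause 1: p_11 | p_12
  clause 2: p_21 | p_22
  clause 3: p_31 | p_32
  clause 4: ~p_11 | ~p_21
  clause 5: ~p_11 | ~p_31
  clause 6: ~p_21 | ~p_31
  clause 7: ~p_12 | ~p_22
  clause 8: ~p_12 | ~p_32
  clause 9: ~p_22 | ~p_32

UNSATISFIABLE

Branch on p_11: set p_11 = 1.
The clause (~p_21) is unit, so p_21 = 0.
The clause (p_22) is unit, so p_22 = 1.
The clause (~p_31) is unit, so p_31 = 0.
The clause (p_32) is unit, so p_32 = 1.
Now (~p_32) is unsatisfied and unit — conflict.
That branch fails; take p_11 = 0 instead.
The clause (p_12) is unit, so p_12 = 1.
The clause (~p_22) is unit, so p_22 = 0.
The clause (p_21) is unit, so p_21 = 1.
The clause (~p_31) is unit, so p_31 = 0.
The clause (p_32) is unit, so p_32 = 1.
Now (~p_32) is unsatisfied and unit — conflict.
Neither p_11 = 1 nor p_11 = 0 works.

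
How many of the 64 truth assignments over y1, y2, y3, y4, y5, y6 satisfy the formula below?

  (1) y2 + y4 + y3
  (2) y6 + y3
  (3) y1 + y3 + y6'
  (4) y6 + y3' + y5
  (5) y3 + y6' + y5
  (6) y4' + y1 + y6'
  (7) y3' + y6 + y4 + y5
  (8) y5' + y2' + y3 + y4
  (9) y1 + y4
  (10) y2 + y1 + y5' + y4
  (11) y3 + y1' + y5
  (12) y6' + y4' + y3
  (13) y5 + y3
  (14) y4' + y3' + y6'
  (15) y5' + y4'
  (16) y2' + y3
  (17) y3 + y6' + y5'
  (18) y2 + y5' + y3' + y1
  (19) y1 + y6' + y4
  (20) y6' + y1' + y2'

4

There are 2^6 = 64 truth assignments over (y1, y2, y3, y4, y5, y6).
Split on y6. With y6 = 1, the clauses containing y6 are satisfied and y6' drops from the rest; 2 of the 2^5 = 32 assignments to the other variables satisfy what remains.
With y6 = 0, by the same count on the reduced clause set, 2 assignments work.
Total: 2 + 2 = 4.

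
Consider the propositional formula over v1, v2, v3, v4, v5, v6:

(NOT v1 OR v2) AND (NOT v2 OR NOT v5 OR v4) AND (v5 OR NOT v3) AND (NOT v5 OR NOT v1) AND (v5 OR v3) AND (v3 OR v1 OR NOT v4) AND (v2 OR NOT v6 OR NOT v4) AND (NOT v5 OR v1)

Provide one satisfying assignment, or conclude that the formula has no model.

UNSATISFIABLE

Try v1 = false.
The clause (NOT v5) is unit, so v5 = false.
The clause (NOT v3) is unit, so v3 = false.
Now (v3) is unsatisfied and unit — conflict.
That branch fails; take v1 = true instead.
The clause (v2) is unit, so v2 = true.
The clause (NOT v5) is unit, so v5 = false.
The clause (NOT v3) is unit, so v3 = false.
Now (v3) is unsatisfied and unit — conflict.
Both values of v1 lead to a conflict.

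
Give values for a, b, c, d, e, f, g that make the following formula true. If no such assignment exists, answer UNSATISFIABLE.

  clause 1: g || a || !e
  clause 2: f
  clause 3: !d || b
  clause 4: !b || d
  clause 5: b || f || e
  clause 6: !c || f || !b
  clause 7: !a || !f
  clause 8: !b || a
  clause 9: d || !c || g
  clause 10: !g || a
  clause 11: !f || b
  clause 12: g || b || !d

UNSATISFIABLE

(f) alone gives f = true.
(!a) alone gives a = false.
(!b) alone gives b = false.
But (b) is also a unit clause — contradiction.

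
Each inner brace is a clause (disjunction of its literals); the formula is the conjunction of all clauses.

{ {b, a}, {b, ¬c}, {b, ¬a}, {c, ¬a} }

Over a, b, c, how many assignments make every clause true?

3

There are 2^3 = 8 truth assignments over (a, b, c).
Split on c. With c = True, the clauses containing c are satisfied and ¬c drops from the rest; 2 of the 2^2 = 4 assignments to the other variables satisfy what remains.
With c = False, by the same count on the reduced clause set, 1 assignment works.
(One model: a=F, b=T, c=F.)
Total: 2 + 1 = 3.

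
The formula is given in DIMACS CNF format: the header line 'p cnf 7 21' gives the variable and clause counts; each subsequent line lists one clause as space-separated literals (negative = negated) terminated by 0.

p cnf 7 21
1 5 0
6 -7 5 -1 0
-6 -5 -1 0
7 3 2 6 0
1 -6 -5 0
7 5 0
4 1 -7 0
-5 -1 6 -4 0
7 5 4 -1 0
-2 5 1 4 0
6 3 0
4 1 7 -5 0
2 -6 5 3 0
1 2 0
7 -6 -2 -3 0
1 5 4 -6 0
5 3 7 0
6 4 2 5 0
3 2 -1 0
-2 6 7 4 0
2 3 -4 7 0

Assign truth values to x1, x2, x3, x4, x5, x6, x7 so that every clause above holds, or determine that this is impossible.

Case x1 = False:
Unit clause (x5) forces x5 = True.
Unit clause (¬x6) forces x6 = False.
Unit clause (x3) forces x3 = True.
Unit clause (x2) forces x2 = True.
Case x4 = True:
Every clause is now satisfied; x7 is unconstrained.

x1: False,  x2: True,  x3: True,  x4: True,  x5: True,  x6: False,  x7: True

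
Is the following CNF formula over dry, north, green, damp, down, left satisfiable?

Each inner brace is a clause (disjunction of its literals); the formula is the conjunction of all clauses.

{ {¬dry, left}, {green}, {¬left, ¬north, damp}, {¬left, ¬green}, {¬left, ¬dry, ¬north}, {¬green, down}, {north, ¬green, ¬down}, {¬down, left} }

(green) alone gives green = True.
(¬left) alone gives left = False.
(¬dry) alone gives dry = False.
(down) alone gives down = True.
Now (¬down) is unsatisfied and unit — conflict.
No assignment satisfies every clause.

No, unsatisfiable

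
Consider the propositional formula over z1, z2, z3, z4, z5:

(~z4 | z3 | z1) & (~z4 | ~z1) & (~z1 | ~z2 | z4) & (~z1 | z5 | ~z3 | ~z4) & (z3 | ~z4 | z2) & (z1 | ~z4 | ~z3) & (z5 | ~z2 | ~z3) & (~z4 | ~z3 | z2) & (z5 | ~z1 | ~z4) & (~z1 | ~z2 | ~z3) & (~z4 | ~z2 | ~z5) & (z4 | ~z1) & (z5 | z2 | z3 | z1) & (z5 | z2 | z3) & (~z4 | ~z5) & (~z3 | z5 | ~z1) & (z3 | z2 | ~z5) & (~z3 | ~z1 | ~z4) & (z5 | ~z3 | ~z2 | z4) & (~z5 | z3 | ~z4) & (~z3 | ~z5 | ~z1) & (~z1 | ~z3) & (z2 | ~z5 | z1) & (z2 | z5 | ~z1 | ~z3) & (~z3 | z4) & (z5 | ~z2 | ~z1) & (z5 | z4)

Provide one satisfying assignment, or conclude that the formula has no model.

Try z4 = 0.
The clause (~z1) is unit, so z1 = 0.
The clause (~z3) is unit, so z3 = 0.
The clause (z5) is unit, so z5 = 1.
The clause (z2) is unit, so z2 = 1.
This assignment satisfies each clause.

z1=0,  z2=1,  z3=0,  z4=0,  z5=1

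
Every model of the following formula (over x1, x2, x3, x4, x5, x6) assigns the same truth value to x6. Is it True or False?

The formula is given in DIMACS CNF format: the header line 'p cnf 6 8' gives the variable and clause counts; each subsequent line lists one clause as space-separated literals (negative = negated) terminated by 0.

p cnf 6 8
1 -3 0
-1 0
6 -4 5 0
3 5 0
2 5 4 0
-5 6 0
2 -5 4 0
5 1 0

True

Suppose x6 = False.
Unit clause (¬x1) forces x1 = False.
Unit clause (¬x3) forces x3 = False.
Unit clause (x5) forces x5 = True.
But (¬x5) is also a unit clause — contradiction.
So every satisfying assignment has x6 = True.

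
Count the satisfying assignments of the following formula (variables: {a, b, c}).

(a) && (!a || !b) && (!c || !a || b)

There are 2^3 = 8 truth assignments over (a, b, c).
Split on b. With b = true, the clauses containing b are satisfied and !b drops from the rest; 0 of the 2^2 = 4 assignments to the other variables satisfy what remains.
With b = false, by the same count on the reduced clause set, 1 assignment works.
Total: 0 + 1 = 1.

1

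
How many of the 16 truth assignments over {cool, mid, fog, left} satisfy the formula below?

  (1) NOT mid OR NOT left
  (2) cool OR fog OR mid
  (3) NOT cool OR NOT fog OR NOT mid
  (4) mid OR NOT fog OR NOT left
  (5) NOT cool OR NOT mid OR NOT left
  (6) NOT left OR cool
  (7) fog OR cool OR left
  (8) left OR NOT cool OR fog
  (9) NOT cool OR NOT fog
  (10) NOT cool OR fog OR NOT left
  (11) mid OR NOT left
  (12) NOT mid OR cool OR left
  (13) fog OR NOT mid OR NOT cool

1

There are 2^4 = 16 truth assignments over (cool, mid, fog, left).
Split on mid. With mid = true, the clauses containing mid are satisfied and NOT mid drops from the rest; 0 of the 2^3 = 8 assignments to the other variables satisfy what remains.
With mid = false, by the same count on the reduced clause set, 1 assignment works.
(One model: cool=F, mid=F, fog=T, left=F.)
Total: 0 + 1 = 1.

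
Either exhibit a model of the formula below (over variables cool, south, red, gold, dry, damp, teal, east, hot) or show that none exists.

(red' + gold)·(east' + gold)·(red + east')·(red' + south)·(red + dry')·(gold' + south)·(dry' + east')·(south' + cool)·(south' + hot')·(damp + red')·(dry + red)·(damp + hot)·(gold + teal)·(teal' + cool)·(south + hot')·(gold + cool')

cool: 1, south: 1, red: 1, gold: 1, dry: 1, damp: 1, teal: 0, east: 0, hot: 0

Case red = 1:
Unit clause (gold) forces gold = 1.
Unit clause (south) forces south = 1.
Unit clause (cool) forces cool = 1.
Unit clause (hot') forces hot = 0.
Unit clause (damp) forces damp = 1.
Case dry = 1:
Unit clause (east') forces east = 0.
No clause remains; teal is free.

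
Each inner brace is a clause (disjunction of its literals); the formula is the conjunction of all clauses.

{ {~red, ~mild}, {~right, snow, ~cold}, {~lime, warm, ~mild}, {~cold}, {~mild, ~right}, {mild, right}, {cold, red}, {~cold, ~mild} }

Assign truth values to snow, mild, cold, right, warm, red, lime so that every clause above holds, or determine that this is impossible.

Unit clause (~cold) forces cold = 0.
Unit clause (red) forces red = 1.
Unit clause (~mild) forces mild = 0.
Unit clause (right) forces right = 1.
All clauses hold; snow, warm, lime can take either value.

snow: 0, mild: 0, cold: 0, right: 1, warm: 1, red: 1, lime: 0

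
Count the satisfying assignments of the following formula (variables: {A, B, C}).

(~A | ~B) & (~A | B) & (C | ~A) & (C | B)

There are 2^3 = 8 truth assignments over (A, B, C).
Check each against the 4 clauses (columns in the order A, B, C):
  F F F  ✗ fails (C | B)
  F F T  ✓ satisfies all
  F T F  ✓ satisfies all
  F T T  ✓ satisfies all
  T F F  ✗ fails (~A | B)
  T F T  ✗ fails (~A | B)
  T T F  ✗ fails (~A | ~B)
  T T T  ✗ fails (~A | ~B)
3 of the 8 rows are models.

3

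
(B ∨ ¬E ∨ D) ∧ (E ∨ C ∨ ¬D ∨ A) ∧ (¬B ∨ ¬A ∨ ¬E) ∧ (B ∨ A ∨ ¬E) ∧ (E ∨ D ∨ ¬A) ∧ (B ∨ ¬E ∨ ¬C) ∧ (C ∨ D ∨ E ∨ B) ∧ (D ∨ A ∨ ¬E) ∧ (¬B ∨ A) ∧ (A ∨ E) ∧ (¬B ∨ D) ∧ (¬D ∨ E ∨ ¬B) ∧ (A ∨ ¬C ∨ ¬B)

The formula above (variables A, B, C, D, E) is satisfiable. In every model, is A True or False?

True

Suppose A = False.
The clause (¬B) is unit, so B = False.
The clause (¬E) is unit, so E = False.
That conflicts with the unit clause (E).
So every satisfying assignment has A = True.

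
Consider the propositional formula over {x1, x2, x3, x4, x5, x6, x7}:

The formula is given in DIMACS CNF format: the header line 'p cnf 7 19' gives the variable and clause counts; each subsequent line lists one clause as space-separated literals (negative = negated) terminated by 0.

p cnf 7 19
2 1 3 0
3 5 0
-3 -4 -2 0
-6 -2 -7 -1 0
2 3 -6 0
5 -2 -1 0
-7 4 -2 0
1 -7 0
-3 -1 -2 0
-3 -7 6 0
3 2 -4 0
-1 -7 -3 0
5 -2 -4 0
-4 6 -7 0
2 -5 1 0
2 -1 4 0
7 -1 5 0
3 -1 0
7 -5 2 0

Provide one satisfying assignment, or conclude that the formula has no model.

x1: False,  x2: True,  x3: True,  x4: False,  x5: True,  x6: True,  x7: False

Case x3 = True:
Case x4 = False:
Case x7 = False:
Case x1 = False:
Case x2 = True:
No clause remains; x5, x6 are free.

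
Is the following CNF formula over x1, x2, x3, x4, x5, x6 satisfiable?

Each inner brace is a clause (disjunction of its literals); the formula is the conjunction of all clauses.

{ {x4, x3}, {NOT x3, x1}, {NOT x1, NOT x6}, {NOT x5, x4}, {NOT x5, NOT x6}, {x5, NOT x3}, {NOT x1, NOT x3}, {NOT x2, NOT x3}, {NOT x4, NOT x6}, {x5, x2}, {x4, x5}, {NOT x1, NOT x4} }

Suppose x4 = true.
Unit clause (NOT x6) forces x6 = false.
Unit clause (NOT x1) forces x1 = false.
Unit clause (NOT x3) forces x3 = false.
Suppose x5 = true.
Every clause is now satisfied; x2 is unconstrained.
A satisfying assignment: x1 ↦ false, x2 ↦ false, x3 ↦ false, x4 ↦ true, x5 ↦ true, x6 ↦ false.

Yes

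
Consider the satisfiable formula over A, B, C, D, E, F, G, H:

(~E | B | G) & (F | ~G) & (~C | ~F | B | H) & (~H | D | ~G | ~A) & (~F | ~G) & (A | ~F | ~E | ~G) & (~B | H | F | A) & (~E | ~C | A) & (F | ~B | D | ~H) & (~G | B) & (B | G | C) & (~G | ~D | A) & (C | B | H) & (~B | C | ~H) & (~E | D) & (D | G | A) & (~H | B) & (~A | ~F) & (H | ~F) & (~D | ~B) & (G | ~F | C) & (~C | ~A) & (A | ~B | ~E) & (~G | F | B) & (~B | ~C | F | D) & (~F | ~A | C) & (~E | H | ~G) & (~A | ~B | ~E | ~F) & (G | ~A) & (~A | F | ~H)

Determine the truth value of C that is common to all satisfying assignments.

True

Suppose C = 0.
Branch on F: set F = 1.
(~G) alone gives G = 0.
Now (G) is unsatisfied and unit — conflict.
So F must be the other value — set F = 0.
(~G) alone gives G = 0.
(B) alone gives B = 1.
(~H) alone gives H = 0.
(A) alone gives A = 1.
Now (~A) is unsatisfied and unit — conflict.
Neither F = 1 nor F = 0 works.
So every satisfying assignment has C = True.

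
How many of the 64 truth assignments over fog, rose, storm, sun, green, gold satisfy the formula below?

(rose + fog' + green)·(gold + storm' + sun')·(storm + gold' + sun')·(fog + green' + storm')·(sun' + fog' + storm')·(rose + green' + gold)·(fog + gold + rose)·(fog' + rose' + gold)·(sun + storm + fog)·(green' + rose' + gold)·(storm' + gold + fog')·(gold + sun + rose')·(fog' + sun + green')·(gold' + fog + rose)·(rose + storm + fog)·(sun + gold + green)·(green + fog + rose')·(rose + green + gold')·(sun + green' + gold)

2

There are 2^6 = 64 truth assignments over (fog, rose, storm, sun, green, gold).
Split on gold. With gold = 1, the clauses containing gold are satisfied and gold' drops from the rest; 2 of the 2^5 = 32 assignments to the other variables satisfy what remains.
With gold = 0, by the same count on the reduced clause set, 0 assignments work.
(One model: fog=T, rose=T, storm=F, sun=F, green=F, gold=T.)
Total: 2 + 0 = 2.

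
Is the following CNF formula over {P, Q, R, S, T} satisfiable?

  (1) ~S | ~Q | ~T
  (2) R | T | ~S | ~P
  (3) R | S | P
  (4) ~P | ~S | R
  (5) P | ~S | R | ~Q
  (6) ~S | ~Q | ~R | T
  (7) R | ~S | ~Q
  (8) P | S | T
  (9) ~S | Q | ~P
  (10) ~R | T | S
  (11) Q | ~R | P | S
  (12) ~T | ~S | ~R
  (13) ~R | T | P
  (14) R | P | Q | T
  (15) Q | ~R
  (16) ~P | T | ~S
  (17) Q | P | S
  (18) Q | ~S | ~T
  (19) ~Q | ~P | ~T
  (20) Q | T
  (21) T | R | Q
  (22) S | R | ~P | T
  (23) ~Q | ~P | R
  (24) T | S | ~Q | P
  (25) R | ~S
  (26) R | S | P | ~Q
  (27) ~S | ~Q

Yes, satisfiable

Branch on Q: set Q = 0.
(~R) alone gives R = 0.
(T) alone gives T = 1.
(~S) alone gives S = 0.
(P) alone gives P = 1.
All clauses are satisfied.
A satisfying assignment: P=1,  Q=0,  R=0,  S=0,  T=1.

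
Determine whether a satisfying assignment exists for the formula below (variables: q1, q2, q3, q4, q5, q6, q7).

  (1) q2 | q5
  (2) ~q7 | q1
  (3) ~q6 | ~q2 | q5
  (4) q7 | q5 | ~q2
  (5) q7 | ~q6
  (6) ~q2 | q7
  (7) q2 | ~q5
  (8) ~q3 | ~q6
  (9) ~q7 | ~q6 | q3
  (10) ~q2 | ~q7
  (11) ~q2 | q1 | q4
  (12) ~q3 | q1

Try q2 = 1.
From the singleton clause (q7), q7 = 1.
That conflicts with the unit clause (~q7).
That branch fails; take q2 = 0 instead.
From the singleton clause (q5), q5 = 1.
That conflicts with the unit clause (~q5).
Both values of q2 lead to a conflict.
No assignment satisfies every clause.

No, unsatisfiable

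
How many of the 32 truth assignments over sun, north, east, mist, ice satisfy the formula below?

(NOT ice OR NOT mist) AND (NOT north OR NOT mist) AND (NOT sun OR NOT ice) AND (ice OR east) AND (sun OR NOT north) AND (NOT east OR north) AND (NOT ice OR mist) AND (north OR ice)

1

There are 2^5 = 32 truth assignments over (sun, north, east, mist, ice).
Split on east. With east = true, the clauses containing east are satisfied and NOT east drops from the rest; 1 of the 2^4 = 16 assignments to the other variables satisfy what remains.
With east = false, by the same count on the reduced clause set, 0 assignments work.
(One model: sun=T, north=T, east=T, mist=F, ice=F.)
Total: 1 + 0 = 1.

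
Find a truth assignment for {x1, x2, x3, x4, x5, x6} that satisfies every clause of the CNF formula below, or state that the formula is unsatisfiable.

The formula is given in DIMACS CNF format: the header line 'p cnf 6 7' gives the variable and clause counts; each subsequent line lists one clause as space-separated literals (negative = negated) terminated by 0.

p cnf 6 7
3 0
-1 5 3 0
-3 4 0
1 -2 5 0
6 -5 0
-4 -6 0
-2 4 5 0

(x3) alone gives x3 = True.
(x4) alone gives x4 = True.
(¬x6) alone gives x6 = False.
(¬x5) alone gives x5 = False.
Case x1 = False:
(¬x2) alone gives x2 = False.
This assignment satisfies each clause.

x1: False,  x2: False,  x3: True,  x4: True,  x5: False,  x6: False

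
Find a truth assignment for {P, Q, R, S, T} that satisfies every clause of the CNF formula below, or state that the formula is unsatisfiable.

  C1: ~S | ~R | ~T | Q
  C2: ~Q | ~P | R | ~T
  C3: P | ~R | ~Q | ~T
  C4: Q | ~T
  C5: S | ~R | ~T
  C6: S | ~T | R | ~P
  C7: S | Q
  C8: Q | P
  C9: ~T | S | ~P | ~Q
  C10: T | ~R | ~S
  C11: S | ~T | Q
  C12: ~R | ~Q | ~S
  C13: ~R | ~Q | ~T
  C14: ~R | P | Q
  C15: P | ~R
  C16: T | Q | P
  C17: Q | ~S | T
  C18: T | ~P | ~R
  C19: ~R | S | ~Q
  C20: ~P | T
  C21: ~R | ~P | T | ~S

P ↦ 0; Q ↦ 1; R ↦ 0; S ↦ 1; T ↦ 1

Case Q = 1:
Case R = 0:
Case P = 0:
All clauses hold; S, T can take either value.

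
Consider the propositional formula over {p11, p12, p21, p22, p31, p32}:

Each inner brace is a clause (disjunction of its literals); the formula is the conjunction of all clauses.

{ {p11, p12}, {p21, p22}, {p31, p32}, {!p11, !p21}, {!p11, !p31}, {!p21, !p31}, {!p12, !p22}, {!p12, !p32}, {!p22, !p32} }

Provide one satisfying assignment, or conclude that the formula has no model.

UNSATISFIABLE

Suppose p11 = true.
The clause (!p21) is unit, so p21 = false.
The clause (p22) is unit, so p22 = true.
The clause (!p31) is unit, so p31 = false.
The clause (p32) is unit, so p32 = true.
Now (!p32) is unsatisfied and unit — conflict.
Backtrack on p11: now try p11 = false.
The clause (p12) is unit, so p12 = true.
The clause (!p22) is unit, so p22 = false.
The clause (p21) is unit, so p21 = true.
The clause (!p31) is unit, so p31 = false.
The clause (p32) is unit, so p32 = true.
Now (!p32) is unsatisfied and unit — conflict.
Both values of p11 lead to a conflict.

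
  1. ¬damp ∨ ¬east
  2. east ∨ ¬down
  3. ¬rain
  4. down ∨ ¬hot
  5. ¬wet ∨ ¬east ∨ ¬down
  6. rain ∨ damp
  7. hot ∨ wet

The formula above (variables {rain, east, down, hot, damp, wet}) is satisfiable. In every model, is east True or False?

False

Suppose east = True.
The clause (¬damp) is unit, so damp = False.
The clause (¬rain) is unit, so rain = False.
But (rain) is also a unit clause — contradiction.
So every satisfying assignment has east = False.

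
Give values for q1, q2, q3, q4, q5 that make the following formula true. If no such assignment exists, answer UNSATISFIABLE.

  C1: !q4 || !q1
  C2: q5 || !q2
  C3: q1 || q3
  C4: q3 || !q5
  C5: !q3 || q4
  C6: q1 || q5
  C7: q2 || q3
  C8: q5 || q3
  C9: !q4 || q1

Suppose q4 = false.
From the singleton clause (!q3), q3 = false.
From the singleton clause (q1), q1 = true.
From the singleton clause (!q5), q5 = false.
Now (q5) is unsatisfied and unit — conflict.
So q4 must be the other value — set q4 = true.
From the singleton clause (!q1), q1 = false.
Now (q1) is unsatisfied and unit — conflict.
Neither q4 = true nor q4 = false works.

UNSATISFIABLE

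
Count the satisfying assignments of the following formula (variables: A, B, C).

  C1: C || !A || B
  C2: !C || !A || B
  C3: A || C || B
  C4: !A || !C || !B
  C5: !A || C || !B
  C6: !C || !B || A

2

There are 2^3 = 8 truth assignments over (A, B, C).
Check each against the 6 clauses (columns in the order A, B, C):
  F F F  ✗ fails (A || C || B)
  F F T  ✓ satisfies all
  F T F  ✓ satisfies all
  F T T  ✗ fails (!C || !B || A)
  T F F  ✗ fails (C || !A || B)
  T F T  ✗ fails (!C || !A || B)
  T T F  ✗ fails (!A || C || !B)
  T T T  ✗ fails (!A || !C || !B)
2 of the 8 rows are models.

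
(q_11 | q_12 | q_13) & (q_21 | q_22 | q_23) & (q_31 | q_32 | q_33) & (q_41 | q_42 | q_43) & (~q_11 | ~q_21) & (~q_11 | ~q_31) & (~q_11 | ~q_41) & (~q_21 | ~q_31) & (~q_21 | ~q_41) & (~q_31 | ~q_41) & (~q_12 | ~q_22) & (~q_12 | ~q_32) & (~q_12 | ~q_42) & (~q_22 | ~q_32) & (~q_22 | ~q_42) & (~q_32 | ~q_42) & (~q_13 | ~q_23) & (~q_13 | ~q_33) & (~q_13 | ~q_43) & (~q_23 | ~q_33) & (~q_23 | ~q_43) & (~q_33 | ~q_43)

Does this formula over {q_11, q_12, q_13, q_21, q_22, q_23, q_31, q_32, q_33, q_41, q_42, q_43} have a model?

Unsatisfiable

Case q_11 = 0:
Case q_12 = 1:
Unit clause (~q_22) forces q_22 = 0.
Unit clause (~q_32) forces q_32 = 0.
Unit clause (~q_42) forces q_42 = 0.
Case q_21 = 1:
Unit clause (~q_31) forces q_31 = 0.
Unit clause (q_33) forces q_33 = 1.
Unit clause (~q_41) forces q_41 = 0.
Unit clause (q_43) forces q_43 = 1.
Now (~q_43) is unsatisfied and unit — conflict.
Backtrack on q_21: now try q_21 = 0.
Unit clause (q_23) forces q_23 = 1.
Unit clause (~q_13) forces q_13 = 0.
Unit clause (~q_33) forces q_33 = 0.
Unit clause (q_31) forces q_31 = 1.
Unit clause (~q_41) forces q_41 = 0.
Unit clause (q_43) forces q_43 = 1.
Now (~q_43) is unsatisfied and unit — conflict.
Neither q_21 = 1 nor q_21 = 0 works.
Backtrack on q_12: now try q_12 = 0.
Unit clause (q_13) forces q_13 = 1.
Unit clause (~q_23) forces q_23 = 0.
Unit clause (~q_33) forces q_33 = 0.
Unit clause (~q_43) forces q_43 = 0.
Case q_21 = 1:
Unit clause (~q_31) forces q_31 = 0.
Unit clause (q_32) forces q_32 = 1.
Unit clause (~q_41) forces q_41 = 0.
Unit clause (q_42) forces q_42 = 1.
Now (~q_42) is unsatisfied and unit — conflict.
Backtrack on q_21: now try q_21 = 0.
Unit clause (q_22) forces q_22 = 1.
Unit clause (~q_32) forces q_32 = 0.
Unit clause (q_31) forces q_31 = 1.
Unit clause (~q_41) forces q_41 = 0.
Unit clause (q_42) forces q_42 = 1.
Now (~q_42) is unsatisfied and unit — conflict.
Neither q_21 = 1 nor q_21 = 0 works.
Neither q_12 = 1 nor q_12 = 0 works.
Backtrack on q_11: now try q_11 = 1.
Unit clause (~q_21) forces q_21 = 0.
Unit clause (~q_31) forces q_31 = 0.
Unit clause (~q_41) forces q_41 = 0.
Case q_22 = 1:
Unit clause (~q_12) forces q_12 = 0.
Unit clause (~q_32) forces q_32 = 0.
Unit clause (q_33) forces q_33 = 1.
Unit clause (~q_42) forces q_42 = 0.
Unit clause (q_43) forces q_43 = 1.
Now (~q_43) is unsatisfied and unit — conflict.
Backtrack on q_22: now try q_22 = 0.
Unit clause (q_23) forces q_23 = 1.
Unit clause (~q_13) forces q_13 = 0.
Unit clause (~q_33) forces q_33 = 0.
Unit clause (q_32) forces q_32 = 1.
Unit clause (~q_12) forces q_12 = 0.
Unit clause (~q_42) forces q_42 = 0.
Unit clause (q_43) forces q_43 = 1.
Now (~q_43) is unsatisfied and unit — conflict.
Neither q_22 = 1 nor q_22 = 0 works.
Neither q_11 = 1 nor q_11 = 0 works.
No assignment satisfies every clause.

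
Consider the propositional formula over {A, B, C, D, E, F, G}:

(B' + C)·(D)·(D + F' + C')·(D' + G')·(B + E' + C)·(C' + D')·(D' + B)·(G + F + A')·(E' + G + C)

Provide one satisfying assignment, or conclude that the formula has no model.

UNSATISFIABLE

Unit clause (D) forces D = 1.
Unit clause (G') forces G = 0.
Unit clause (C') forces C = 0.
Unit clause (B') forces B = 0.
That conflicts with the unit clause (B).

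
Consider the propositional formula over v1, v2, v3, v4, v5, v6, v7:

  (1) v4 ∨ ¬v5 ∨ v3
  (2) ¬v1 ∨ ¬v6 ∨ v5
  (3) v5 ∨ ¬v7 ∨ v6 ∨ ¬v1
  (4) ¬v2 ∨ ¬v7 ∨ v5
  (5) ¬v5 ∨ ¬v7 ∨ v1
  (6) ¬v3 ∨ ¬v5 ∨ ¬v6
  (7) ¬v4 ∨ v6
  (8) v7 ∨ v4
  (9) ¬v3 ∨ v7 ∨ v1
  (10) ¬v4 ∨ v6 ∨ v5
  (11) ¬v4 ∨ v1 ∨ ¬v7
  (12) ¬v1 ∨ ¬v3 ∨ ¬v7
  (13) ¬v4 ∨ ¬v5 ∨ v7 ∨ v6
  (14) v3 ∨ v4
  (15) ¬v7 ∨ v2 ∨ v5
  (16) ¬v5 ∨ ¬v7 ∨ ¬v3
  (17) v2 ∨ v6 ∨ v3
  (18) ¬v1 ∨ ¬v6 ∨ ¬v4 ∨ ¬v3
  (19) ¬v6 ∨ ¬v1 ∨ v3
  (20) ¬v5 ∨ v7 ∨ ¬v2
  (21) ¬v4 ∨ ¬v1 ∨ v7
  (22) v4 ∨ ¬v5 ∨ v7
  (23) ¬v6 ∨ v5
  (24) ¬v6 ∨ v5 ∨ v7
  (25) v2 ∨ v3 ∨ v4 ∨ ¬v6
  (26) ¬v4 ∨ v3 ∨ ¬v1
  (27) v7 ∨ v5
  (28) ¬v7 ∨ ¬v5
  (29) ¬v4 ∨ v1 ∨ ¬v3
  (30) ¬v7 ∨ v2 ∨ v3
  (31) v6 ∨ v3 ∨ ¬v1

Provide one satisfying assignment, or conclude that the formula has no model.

Branch on v4: set v4 = True.
The clause (v6) is unit, so v6 = True.
The clause (v5) is unit, so v5 = True.
The clause (¬v3) is unit, so v3 = False.
The clause (¬v1) is unit, so v1 = False.
The clause (¬v7) is unit, so v7 = False.
The clause (¬v2) is unit, so v2 = False.
This assignment satisfies each clause.

v1: False,  v2: False,  v3: False,  v4: True,  v5: True,  v6: True,  v7: False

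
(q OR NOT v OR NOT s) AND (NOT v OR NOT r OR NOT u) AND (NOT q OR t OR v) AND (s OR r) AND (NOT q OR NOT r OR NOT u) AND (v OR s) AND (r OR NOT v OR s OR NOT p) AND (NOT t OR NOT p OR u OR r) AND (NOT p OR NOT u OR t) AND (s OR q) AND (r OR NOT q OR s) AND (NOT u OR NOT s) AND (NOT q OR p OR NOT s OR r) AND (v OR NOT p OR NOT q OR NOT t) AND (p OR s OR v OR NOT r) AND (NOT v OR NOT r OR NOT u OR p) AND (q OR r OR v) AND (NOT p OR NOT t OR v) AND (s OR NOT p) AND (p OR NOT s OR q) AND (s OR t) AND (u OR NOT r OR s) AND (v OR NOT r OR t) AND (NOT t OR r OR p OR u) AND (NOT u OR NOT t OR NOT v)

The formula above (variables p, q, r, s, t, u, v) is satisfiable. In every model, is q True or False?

Suppose q = false.
From the singleton clause (s), s = true.
From the singleton clause (NOT v), v = false.
From the singleton clause (NOT u), u = false.
From the singleton clause (r), r = true.
From the singleton clause (p), p = true.
From the singleton clause (NOT t), t = false.
That conflicts with the unit clause (t).
So every satisfying assignment has q = True.

True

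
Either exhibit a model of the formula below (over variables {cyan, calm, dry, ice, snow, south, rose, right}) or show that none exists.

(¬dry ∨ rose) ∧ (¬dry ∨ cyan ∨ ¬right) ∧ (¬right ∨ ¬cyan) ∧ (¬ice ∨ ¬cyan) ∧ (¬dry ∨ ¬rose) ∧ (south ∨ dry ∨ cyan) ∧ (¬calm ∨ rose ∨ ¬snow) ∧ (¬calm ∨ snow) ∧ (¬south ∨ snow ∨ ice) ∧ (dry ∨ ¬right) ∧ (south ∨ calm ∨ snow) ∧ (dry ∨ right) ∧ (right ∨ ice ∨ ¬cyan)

UNSATISFIABLE

Case dry = False:
Unit clause (¬right) forces right = False.
That conflicts with the unit clause (right).
That branch fails; take dry = True instead.
Unit clause (rose) forces rose = True.
That conflicts with the unit clause (¬rose).
Neither dry = True nor dry = False works.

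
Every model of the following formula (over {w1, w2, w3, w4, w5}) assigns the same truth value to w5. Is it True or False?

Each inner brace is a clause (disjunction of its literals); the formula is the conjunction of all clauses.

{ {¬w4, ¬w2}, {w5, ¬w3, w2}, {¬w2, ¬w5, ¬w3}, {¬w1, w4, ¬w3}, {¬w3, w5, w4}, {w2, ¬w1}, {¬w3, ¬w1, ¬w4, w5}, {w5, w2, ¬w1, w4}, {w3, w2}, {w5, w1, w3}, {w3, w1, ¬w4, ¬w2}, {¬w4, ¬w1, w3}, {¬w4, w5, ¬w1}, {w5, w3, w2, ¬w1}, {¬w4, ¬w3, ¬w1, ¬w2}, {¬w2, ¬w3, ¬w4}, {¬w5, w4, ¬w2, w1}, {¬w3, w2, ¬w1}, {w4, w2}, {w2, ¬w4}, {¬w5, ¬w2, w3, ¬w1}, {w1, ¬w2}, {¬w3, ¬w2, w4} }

Suppose w5 = True.
Try w4 = False.
(w2) alone gives w2 = True.
(¬w3) alone gives w3 = False.
(w1) alone gives w1 = True.
But (¬w1) is also a unit clause — contradiction.
That branch fails; take w4 = True instead.
(¬w2) alone gives w2 = False.
But (w2) is also a unit clause — contradiction.
Both values of w4 lead to a conflict.
So every satisfying assignment has w5 = False.

False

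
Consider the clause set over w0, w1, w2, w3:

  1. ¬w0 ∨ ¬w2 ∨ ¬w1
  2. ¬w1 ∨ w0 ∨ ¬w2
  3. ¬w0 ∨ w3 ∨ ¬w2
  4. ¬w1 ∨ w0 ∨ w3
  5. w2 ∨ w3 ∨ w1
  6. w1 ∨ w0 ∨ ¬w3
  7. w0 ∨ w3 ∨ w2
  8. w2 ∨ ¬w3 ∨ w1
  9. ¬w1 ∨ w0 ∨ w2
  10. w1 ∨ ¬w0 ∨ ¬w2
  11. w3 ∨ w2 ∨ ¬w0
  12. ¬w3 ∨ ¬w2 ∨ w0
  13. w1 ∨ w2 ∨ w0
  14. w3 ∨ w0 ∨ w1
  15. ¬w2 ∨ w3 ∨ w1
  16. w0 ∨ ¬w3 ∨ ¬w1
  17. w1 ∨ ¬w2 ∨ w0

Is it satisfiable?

Satisfiable

Suppose w0 = True.
Suppose w2 = False.
Unit clause (w3) forces w3 = True.
Unit clause (w1) forces w1 = True.
All clauses are satisfied.
A satisfying assignment: w0=True, w1=True, w2=False, w3=True.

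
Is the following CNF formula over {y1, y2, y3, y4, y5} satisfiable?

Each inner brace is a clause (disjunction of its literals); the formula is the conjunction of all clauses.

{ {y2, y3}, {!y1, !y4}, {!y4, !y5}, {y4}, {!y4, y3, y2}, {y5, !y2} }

Yes, satisfiable

From the singleton clause (y4), y4 = true.
From the singleton clause (!y1), y1 = false.
From the singleton clause (!y5), y5 = false.
From the singleton clause (!y2), y2 = false.
From the singleton clause (y3), y3 = true.
All clauses are satisfied.
A satisfying assignment: y1=false,  y2=false,  y3=true,  y4=true,  y5=false.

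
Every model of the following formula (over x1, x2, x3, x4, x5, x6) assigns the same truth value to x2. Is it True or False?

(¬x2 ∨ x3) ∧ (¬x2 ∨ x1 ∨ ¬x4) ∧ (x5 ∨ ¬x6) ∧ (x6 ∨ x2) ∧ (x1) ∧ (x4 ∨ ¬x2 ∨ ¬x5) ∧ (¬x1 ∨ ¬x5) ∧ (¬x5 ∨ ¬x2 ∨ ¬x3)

Suppose x2 = False.
(x6) alone gives x6 = True.
(x5) alone gives x5 = True.
(x1) alone gives x1 = True.
But (¬x1) is also a unit clause — contradiction.
So every satisfying assignment has x2 = True.

True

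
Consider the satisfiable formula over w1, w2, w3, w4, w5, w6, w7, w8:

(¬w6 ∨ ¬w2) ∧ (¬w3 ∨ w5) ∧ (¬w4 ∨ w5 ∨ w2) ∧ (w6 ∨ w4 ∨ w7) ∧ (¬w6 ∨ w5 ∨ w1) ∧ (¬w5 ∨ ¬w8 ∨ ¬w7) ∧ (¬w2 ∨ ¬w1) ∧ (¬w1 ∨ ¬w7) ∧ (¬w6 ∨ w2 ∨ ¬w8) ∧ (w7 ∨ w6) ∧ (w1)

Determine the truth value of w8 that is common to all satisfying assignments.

False

Suppose w8 = True.
From the singleton clause (w1), w1 = True.
From the singleton clause (¬w2), w2 = False.
From the singleton clause (¬w7), w7 = False.
From the singleton clause (¬w6), w6 = False.
Now (w6) is unsatisfied and unit — conflict.
So every satisfying assignment has w8 = False.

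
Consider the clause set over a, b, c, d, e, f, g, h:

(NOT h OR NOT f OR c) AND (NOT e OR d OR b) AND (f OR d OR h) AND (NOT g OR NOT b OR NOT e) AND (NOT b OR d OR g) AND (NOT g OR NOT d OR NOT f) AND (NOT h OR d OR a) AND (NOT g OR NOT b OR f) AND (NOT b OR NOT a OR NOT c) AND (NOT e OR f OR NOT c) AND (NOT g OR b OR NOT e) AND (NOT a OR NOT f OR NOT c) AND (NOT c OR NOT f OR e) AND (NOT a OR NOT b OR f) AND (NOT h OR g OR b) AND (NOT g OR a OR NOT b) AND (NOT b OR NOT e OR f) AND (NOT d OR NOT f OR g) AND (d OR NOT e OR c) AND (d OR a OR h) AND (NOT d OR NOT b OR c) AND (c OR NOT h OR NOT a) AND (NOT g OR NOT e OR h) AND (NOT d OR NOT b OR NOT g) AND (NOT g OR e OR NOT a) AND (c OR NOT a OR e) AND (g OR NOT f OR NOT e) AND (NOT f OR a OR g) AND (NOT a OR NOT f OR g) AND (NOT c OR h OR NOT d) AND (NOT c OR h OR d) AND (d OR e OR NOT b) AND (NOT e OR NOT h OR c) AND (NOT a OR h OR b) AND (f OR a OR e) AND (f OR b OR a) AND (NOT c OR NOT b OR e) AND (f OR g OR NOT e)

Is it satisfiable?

Unsatisfiable

Branch on h: set h = false.
Branch on f: set f = true.
Branch on g: set g = false.
From the singleton clause (NOT d), d = false.
From the singleton clause (NOT b), b = false.
From the singleton clause (NOT e), e = false.
From the singleton clause (NOT c), c = false.
From the singleton clause (a), a = true.
Now (NOT a) is unsatisfied and unit — conflict.
That branch fails; take g = true instead.
From the singleton clause (NOT d), d = false.
From the singleton clause (a), a = true.
From the singleton clause (NOT c), c = false.
From the singleton clause (NOT e), e = false.
Now (e) is unsatisfied and unit — conflict.
Both values of g lead to a conflict.
That branch fails; take f = false instead.
From the singleton clause (d), d = true.
From the singleton clause (NOT c), c = false.
From the singleton clause (NOT b), b = false.
From the singleton clause (NOT a), a = false.
Now (a) is unsatisfied and unit — conflict.
Both values of f lead to a conflict.
That branch fails; take h = true instead.
Branch on f: set f = false.
Branch on d: set d = true.
Branch on g: set g = false.
From the singleton clause (b), b = true.
From the singleton clause (NOT a), a = false.
From the singleton clause (NOT e), e = false.
Now (e) is unsatisfied and unit — conflict.
That branch fails; take g = true instead.
From the singleton clause (NOT b), b = false.
From the singleton clause (NOT e), e = false.
From the singleton clause (NOT a), a = false.
Now (a) is unsatisfied and unit — conflict.
Both values of g lead to a conflict.
That branch fails; take d = false instead.
From the singleton clause (a), a = true.
From the singleton clause (NOT b), b = false.
From the singleton clause (NOT e), e = false.
From the singleton clause (g), g = true.
Now (NOT g) is unsatisfied and unit — conflict.
Both values of d lead to a conflict.
That branch fails; take f = true instead.
From the singleton clause (c), c = true.
From the singleton clause (NOT a), a = false.
From the singleton clause (d), d = true.
From the singleton clause (NOT g), g = false.
Now (g) is unsatisfied and unit — conflict.
Both values of f lead to a conflict.
Both values of h lead to a conflict.
No assignment satisfies every clause.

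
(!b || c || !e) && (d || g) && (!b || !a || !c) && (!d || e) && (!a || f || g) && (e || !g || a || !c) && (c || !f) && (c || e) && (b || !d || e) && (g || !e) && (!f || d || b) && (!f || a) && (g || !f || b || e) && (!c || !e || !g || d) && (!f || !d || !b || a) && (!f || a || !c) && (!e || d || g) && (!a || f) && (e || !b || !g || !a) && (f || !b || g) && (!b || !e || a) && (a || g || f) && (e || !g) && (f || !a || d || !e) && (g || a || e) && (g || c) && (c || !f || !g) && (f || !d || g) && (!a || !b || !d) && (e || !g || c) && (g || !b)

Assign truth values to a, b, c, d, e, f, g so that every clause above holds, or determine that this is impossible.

Suppose d = true.
The clause (e) is unit, so e = true.
The clause (g) is unit, so g = true.
Suppose b = false.
Suppose c = true.
Suppose f = true.
The clause (a) is unit, so a = true.
All clauses are satisfied.

a=true,  b=false,  c=true,  d=true,  e=true,  f=true,  g=true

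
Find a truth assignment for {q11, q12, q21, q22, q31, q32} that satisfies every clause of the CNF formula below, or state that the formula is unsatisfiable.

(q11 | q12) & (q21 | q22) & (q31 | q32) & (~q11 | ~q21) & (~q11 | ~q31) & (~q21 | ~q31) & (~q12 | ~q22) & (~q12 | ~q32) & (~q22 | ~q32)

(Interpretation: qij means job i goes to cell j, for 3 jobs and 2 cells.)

Case q11 = 1:
(~q21) alone gives q21 = 0.
(q22) alone gives q22 = 1.
(~q31) alone gives q31 = 0.
(q32) alone gives q32 = 1.
That conflicts with the unit clause (~q32).
Undo q11 and try q11 = 0.
(q12) alone gives q12 = 1.
(~q22) alone gives q22 = 0.
(q21) alone gives q21 = 1.
(~q31) alone gives q31 = 0.
(q32) alone gives q32 = 1.
That conflicts with the unit clause (~q32).
Neither q11 = 1 nor q11 = 0 works.

UNSATISFIABLE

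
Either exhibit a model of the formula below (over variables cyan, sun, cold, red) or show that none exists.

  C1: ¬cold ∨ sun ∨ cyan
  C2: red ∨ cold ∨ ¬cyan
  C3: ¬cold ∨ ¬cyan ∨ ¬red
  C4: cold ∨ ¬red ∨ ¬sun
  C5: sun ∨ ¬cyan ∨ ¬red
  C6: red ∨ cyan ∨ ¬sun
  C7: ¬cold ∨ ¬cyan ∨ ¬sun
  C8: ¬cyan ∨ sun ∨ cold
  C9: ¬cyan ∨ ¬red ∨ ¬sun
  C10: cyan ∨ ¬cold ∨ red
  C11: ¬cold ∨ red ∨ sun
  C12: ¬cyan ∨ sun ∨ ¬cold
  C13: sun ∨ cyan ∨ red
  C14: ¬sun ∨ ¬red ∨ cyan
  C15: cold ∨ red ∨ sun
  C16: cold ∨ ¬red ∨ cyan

UNSATISFIABLE

Case cold = False:
Case red = True:
The clause (¬sun) is unit, so sun = False.
The clause (¬cyan) is unit, so cyan = False.
That conflicts with the unit clause (cyan).
So red must be the other value — set red = False.
The clause (¬cyan) is unit, so cyan = False.
The clause (¬sun) is unit, so sun = False.
That conflicts with the unit clause (sun).
Neither red = True nor red = False works.
So cold must be the other value — set cold = True.
Case sun = True:
The clause (¬cyan) is unit, so cyan = False.
The clause (red) is unit, so red = True.
That conflicts with the unit clause (¬red).
So sun must be the other value — set sun = False.
The clause (cyan) is unit, so cyan = True.
That conflicts with the unit clause (¬cyan).
Neither sun = True nor sun = False works.
Neither cold = True nor cold = False works.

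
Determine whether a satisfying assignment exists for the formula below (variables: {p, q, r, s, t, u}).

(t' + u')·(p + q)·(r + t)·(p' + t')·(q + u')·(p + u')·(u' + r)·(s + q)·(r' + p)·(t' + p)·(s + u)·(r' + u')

Try t = 0.
(r) alone gives r = 1.
(p) alone gives p = 1.
(u') alone gives u = 0.
(s) alone gives s = 1.
All clauses hold; q can take either value.
A satisfying assignment: p: 1, q: 1, r: 1, s: 1, t: 0, u: 0.

Yes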